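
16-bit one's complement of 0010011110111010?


Original: 0010011110111010
Invert all bits:
  bit 0: 0 → 1
  bit 1: 0 → 1
  bit 2: 1 → 0
  bit 3: 0 → 1
  bit 4: 0 → 1
  bit 5: 1 → 0
  bit 6: 1 → 0
  bit 7: 1 → 0
  bit 8: 1 → 0
  bit 9: 0 → 1
  bit 10: 1 → 0
  bit 11: 1 → 0
  bit 12: 1 → 0
  bit 13: 0 → 1
  bit 14: 1 → 0
  bit 15: 0 → 1
= 1101100001000101


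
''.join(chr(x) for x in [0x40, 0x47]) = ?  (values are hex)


Codes (hex): 0x40 0x47
Per-code ASCII lookup:
  0x40 = 64  (special character) → '@'
  0x47 = 71  (range 65-90: uppercase, 71 - 65 = 6) → 'G'
= '@G'


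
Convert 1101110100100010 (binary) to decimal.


Positional values:
Bit 1: 1 × 2^1 = 2
Bit 5: 1 × 2^5 = 32
Bit 8: 1 × 2^8 = 256
Bit 10: 1 × 2^10 = 1024
Bit 11: 1 × 2^11 = 2048
Bit 12: 1 × 2^12 = 4096
Bit 14: 1 × 2^14 = 16384
Bit 15: 1 × 2^15 = 32768
Sum = 2 + 32 + 256 + 1024 + 2048 + 4096 + 16384 + 32768
= 56610


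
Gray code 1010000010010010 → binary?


Gray code: 1010000010010010
MSB stays the same: 1
Each subsequent bit = prev_binary XOR current_gray:
  B[1] = 1 XOR 0 = 1
  B[2] = 1 XOR 1 = 0
  B[3] = 0 XOR 0 = 0
  B[4] = 0 XOR 0 = 0
  B[5] = 0 XOR 0 = 0
  B[6] = 0 XOR 0 = 0
  B[7] = 0 XOR 0 = 0
  B[8] = 0 XOR 1 = 1
  B[9] = 1 XOR 0 = 1
  B[10] = 1 XOR 0 = 1
  B[11] = 1 XOR 1 = 0
  B[12] = 0 XOR 0 = 0
  B[13] = 0 XOR 0 = 0
  B[14] = 0 XOR 1 = 1
  B[15] = 1 XOR 0 = 1
= 1100000011100011 (49379 decimal)


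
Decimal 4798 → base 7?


Divide by 7 repeatedly:
4798 ÷ 7 = 685 remainder 3
685 ÷ 7 = 97 remainder 6
97 ÷ 7 = 13 remainder 6
13 ÷ 7 = 1 remainder 6
1 ÷ 7 = 0 remainder 1
Reading remainders bottom-up:
= 16663


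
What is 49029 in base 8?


Divide by 8 repeatedly:
49029 ÷ 8 = 6128 remainder 5
6128 ÷ 8 = 766 remainder 0
766 ÷ 8 = 95 remainder 6
95 ÷ 8 = 11 remainder 7
11 ÷ 8 = 1 remainder 3
1 ÷ 8 = 0 remainder 1
Reading remainders bottom-up:
= 0o137605


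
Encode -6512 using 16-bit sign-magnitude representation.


Sign bit: 1 (negative)
Magnitude: 6512 = 001100101110000
= 1001100101110000


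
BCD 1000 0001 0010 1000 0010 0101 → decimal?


Each 4-bit group → digit:
  1000 → 8
  0001 → 1
  0010 → 2
  1000 → 8
  0010 → 2
  0101 → 5
= 812825


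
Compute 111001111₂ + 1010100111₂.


Align and add column by column (LSB to MSB, carry propagating):
  00111001111
+ 01010100111
  -----------
  col 0: 1 + 1 + 0 (carry in) = 2 → bit 0, carry out 1
  col 1: 1 + 1 + 1 (carry in) = 3 → bit 1, carry out 1
  col 2: 1 + 1 + 1 (carry in) = 3 → bit 1, carry out 1
  col 3: 1 + 0 + 1 (carry in) = 2 → bit 0, carry out 1
  col 4: 0 + 0 + 1 (carry in) = 1 → bit 1, carry out 0
  col 5: 0 + 1 + 0 (carry in) = 1 → bit 1, carry out 0
  col 6: 1 + 0 + 0 (carry in) = 1 → bit 1, carry out 0
  col 7: 1 + 1 + 0 (carry in) = 2 → bit 0, carry out 1
  col 8: 1 + 0 + 1 (carry in) = 2 → bit 0, carry out 1
  col 9: 0 + 1 + 1 (carry in) = 2 → bit 0, carry out 1
  col 10: 0 + 0 + 1 (carry in) = 1 → bit 1, carry out 0
Reading bits MSB→LSB: 10001110110
Strip leading zeros: 10001110110
= 10001110110


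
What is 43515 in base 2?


Divide by 2 repeatedly:
43515 ÷ 2 = 21757 remainder 1
21757 ÷ 2 = 10878 remainder 1
10878 ÷ 2 = 5439 remainder 0
5439 ÷ 2 = 2719 remainder 1
2719 ÷ 2 = 1359 remainder 1
1359 ÷ 2 = 679 remainder 1
679 ÷ 2 = 339 remainder 1
339 ÷ 2 = 169 remainder 1
169 ÷ 2 = 84 remainder 1
84 ÷ 2 = 42 remainder 0
42 ÷ 2 = 21 remainder 0
21 ÷ 2 = 10 remainder 1
10 ÷ 2 = 5 remainder 0
5 ÷ 2 = 2 remainder 1
2 ÷ 2 = 1 remainder 0
1 ÷ 2 = 0 remainder 1
Reading remainders bottom-up:
= 1010100111111011


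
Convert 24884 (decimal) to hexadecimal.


Divide by 16 repeatedly:
24884 ÷ 16 = 1555 remainder 4 (4)
1555 ÷ 16 = 97 remainder 3 (3)
97 ÷ 16 = 6 remainder 1 (1)
6 ÷ 16 = 0 remainder 6 (6)
Reading remainders bottom-up:
= 0x6134


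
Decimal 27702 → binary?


Divide by 2 repeatedly:
27702 ÷ 2 = 13851 remainder 0
13851 ÷ 2 = 6925 remainder 1
6925 ÷ 2 = 3462 remainder 1
3462 ÷ 2 = 1731 remainder 0
1731 ÷ 2 = 865 remainder 1
865 ÷ 2 = 432 remainder 1
432 ÷ 2 = 216 remainder 0
216 ÷ 2 = 108 remainder 0
108 ÷ 2 = 54 remainder 0
54 ÷ 2 = 27 remainder 0
27 ÷ 2 = 13 remainder 1
13 ÷ 2 = 6 remainder 1
6 ÷ 2 = 3 remainder 0
3 ÷ 2 = 1 remainder 1
1 ÷ 2 = 0 remainder 1
Reading remainders bottom-up:
= 110110000110110


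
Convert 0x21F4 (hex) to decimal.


Positional values:
Position 0: 4 × 16^0 = 4 × 1 = 4
Position 1: F × 16^1 = 15 × 16 = 240
Position 2: 1 × 16^2 = 1 × 256 = 256
Position 3: 2 × 16^3 = 2 × 4096 = 8192
Sum = 4 + 240 + 256 + 8192
= 8692


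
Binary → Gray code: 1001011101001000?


Binary: 1001011101001000
Gray code: G = B XOR (B >> 1)
B >> 1 = 0100101110100100
1001011101001000 XOR 0100101110100100:
  1 XOR 0 = 1
  0 XOR 1 = 1
  0 XOR 0 = 0
  1 XOR 0 = 1
  0 XOR 1 = 1
  1 XOR 0 = 1
  1 XOR 1 = 0
  1 XOR 1 = 0
  0 XOR 1 = 1
  1 XOR 0 = 1
  0 XOR 1 = 1
  0 XOR 0 = 0
  1 XOR 0 = 1
  0 XOR 1 = 1
  0 XOR 0 = 0
  0 XOR 0 = 0
= 1101110011101100


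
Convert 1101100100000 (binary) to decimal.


Positional values:
Bit 5: 1 × 2^5 = 32
Bit 8: 1 × 2^8 = 256
Bit 9: 1 × 2^9 = 512
Bit 11: 1 × 2^11 = 2048
Bit 12: 1 × 2^12 = 4096
Sum = 32 + 256 + 512 + 2048 + 4096
= 6944


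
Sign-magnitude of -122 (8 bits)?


Sign bit: 1 (negative)
Magnitude: 122 = 1111010
= 11111010


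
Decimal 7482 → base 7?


Divide by 7 repeatedly:
7482 ÷ 7 = 1068 remainder 6
1068 ÷ 7 = 152 remainder 4
152 ÷ 7 = 21 remainder 5
21 ÷ 7 = 3 remainder 0
3 ÷ 7 = 0 remainder 3
Reading remainders bottom-up:
= 30546


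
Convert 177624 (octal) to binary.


Each octal digit → 3 binary bits:
  1 = 001
  7 = 111
  7 = 111
  6 = 110
  2 = 010
  4 = 100
Concatenate: 001 111 111 110 010 100
= 001111111110010100


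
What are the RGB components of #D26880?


Hex: #D26880
R = D2₁₆ = 210
G = 68₁₆ = 104
B = 80₁₆ = 128
= RGB(210, 104, 128)


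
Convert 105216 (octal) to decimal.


Positional values:
Position 0: 6 × 8^0 = 6
Position 1: 1 × 8^1 = 8
Position 2: 2 × 8^2 = 128
Position 3: 5 × 8^3 = 2560
Position 4: 0 × 8^4 = 0
Position 5: 1 × 8^5 = 32768
Sum = 6 + 8 + 128 + 2560 + 0 + 32768
= 35470


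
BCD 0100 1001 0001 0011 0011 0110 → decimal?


Each 4-bit group → digit:
  0100 → 4
  1001 → 9
  0001 → 1
  0011 → 3
  0011 → 3
  0110 → 6
= 491336


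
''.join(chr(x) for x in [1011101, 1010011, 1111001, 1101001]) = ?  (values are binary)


Codes (binary): 1011101 1010011 1111001 1101001
Per-code ASCII lookup:
  1011101 = 93  (special character) → ']'
  1010011 = 83  (range 65-90: uppercase, 83 - 65 = 18) → 'S'
  1111001 = 121  (range 97-122: lowercase, 121 - 97 = 24) → 'y'
  1101001 = 105  (range 97-122: lowercase, 105 - 97 = 8) → 'i'
= ']Syi'


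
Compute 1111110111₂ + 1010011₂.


Align and add column by column (LSB to MSB, carry propagating):
  01111110111
+ 00001010011
  -----------
  col 0: 1 + 1 + 0 (carry in) = 2 → bit 0, carry out 1
  col 1: 1 + 1 + 1 (carry in) = 3 → bit 1, carry out 1
  col 2: 1 + 0 + 1 (carry in) = 2 → bit 0, carry out 1
  col 3: 0 + 0 + 1 (carry in) = 1 → bit 1, carry out 0
  col 4: 1 + 1 + 0 (carry in) = 2 → bit 0, carry out 1
  col 5: 1 + 0 + 1 (carry in) = 2 → bit 0, carry out 1
  col 6: 1 + 1 + 1 (carry in) = 3 → bit 1, carry out 1
  col 7: 1 + 0 + 1 (carry in) = 2 → bit 0, carry out 1
  col 8: 1 + 0 + 1 (carry in) = 2 → bit 0, carry out 1
  col 9: 1 + 0 + 1 (carry in) = 2 → bit 0, carry out 1
  col 10: 0 + 0 + 1 (carry in) = 1 → bit 1, carry out 0
Reading bits MSB→LSB: 10001001010
Strip leading zeros: 10001001010
= 10001001010


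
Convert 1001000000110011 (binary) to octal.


Group into 3-bit groups: 001001000000110011
  001 = 1
  001 = 1
  000 = 0
  000 = 0
  110 = 6
  011 = 3
= 0o110063


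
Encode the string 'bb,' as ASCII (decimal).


String: 'bb,'  (3 characters)
Per-character ASCII lookup:
  'b': lowercase starts at 97: 'b' = 97 + 1 = 98
  'b': lowercase starts at 97: 'b' = 97 + 1 = 98
  ',': special character: ',' = 44
= 98 98 44


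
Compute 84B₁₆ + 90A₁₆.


Align and add column by column (LSB to MSB, each column mod 16 with carry):
  084B
+ 090A
  ----
  col 0: B(11) + A(10) + 0 (carry in) = 21 → 5(5), carry out 1
  col 1: 4(4) + 0(0) + 1 (carry in) = 5 → 5(5), carry out 0
  col 2: 8(8) + 9(9) + 0 (carry in) = 17 → 1(1), carry out 1
  col 3: 0(0) + 0(0) + 1 (carry in) = 1 → 1(1), carry out 0
Reading digits MSB→LSB: 1155
Strip leading zeros: 1155
= 0x1155


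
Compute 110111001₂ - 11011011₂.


Align and subtract column by column (LSB to MSB, borrowing when needed):
  110111001
- 011011011
  ---------
  col 0: (1 - 0 borrow-in) - 1 → 1 - 1 = 0, borrow out 0
  col 1: (0 - 0 borrow-in) - 1 → borrow from next column: (0+2) - 1 = 1, borrow out 1
  col 2: (0 - 1 borrow-in) - 0 → borrow from next column: (-1+2) - 0 = 1, borrow out 1
  col 3: (1 - 1 borrow-in) - 1 → borrow from next column: (0+2) - 1 = 1, borrow out 1
  col 4: (1 - 1 borrow-in) - 1 → borrow from next column: (0+2) - 1 = 1, borrow out 1
  col 5: (1 - 1 borrow-in) - 0 → 0 - 0 = 0, borrow out 0
  col 6: (0 - 0 borrow-in) - 1 → borrow from next column: (0+2) - 1 = 1, borrow out 1
  col 7: (1 - 1 borrow-in) - 1 → borrow from next column: (0+2) - 1 = 1, borrow out 1
  col 8: (1 - 1 borrow-in) - 0 → 0 - 0 = 0, borrow out 0
Reading bits MSB→LSB: 011011110
Strip leading zeros: 11011110
= 11011110


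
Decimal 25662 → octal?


Divide by 8 repeatedly:
25662 ÷ 8 = 3207 remainder 6
3207 ÷ 8 = 400 remainder 7
400 ÷ 8 = 50 remainder 0
50 ÷ 8 = 6 remainder 2
6 ÷ 8 = 0 remainder 6
Reading remainders bottom-up:
= 0o62076


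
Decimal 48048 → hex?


Divide by 16 repeatedly:
48048 ÷ 16 = 3003 remainder 0 (0)
3003 ÷ 16 = 187 remainder 11 (B)
187 ÷ 16 = 11 remainder 11 (B)
11 ÷ 16 = 0 remainder 11 (B)
Reading remainders bottom-up:
= 0xBBB0


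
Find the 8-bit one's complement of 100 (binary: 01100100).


Original: 01100100
Invert all bits:
  bit 0: 0 → 1
  bit 1: 1 → 0
  bit 2: 1 → 0
  bit 3: 0 → 1
  bit 4: 0 → 1
  bit 5: 1 → 0
  bit 6: 0 → 1
  bit 7: 0 → 1
= 10011011


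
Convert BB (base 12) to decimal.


Positional values (base 12):
  B × 12^0 = 11 × 1 = 11
  B × 12^1 = 11 × 12 = 132
Sum = 11 + 132
= 143


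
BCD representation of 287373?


Each digit → 4-bit binary:
  2 → 0010
  8 → 1000
  7 → 0111
  3 → 0011
  7 → 0111
  3 → 0011
= 0010 1000 0111 0011 0111 0011


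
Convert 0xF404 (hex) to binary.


Each hex digit → 4 binary bits:
  F = 1111
  4 = 0100
  0 = 0000
  4 = 0100
Concatenate: 1111 0100 0000 0100
= 1111010000000100


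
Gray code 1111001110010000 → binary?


Gray code: 1111001110010000
MSB stays the same: 1
Each subsequent bit = prev_binary XOR current_gray:
  B[1] = 1 XOR 1 = 0
  B[2] = 0 XOR 1 = 1
  B[3] = 1 XOR 1 = 0
  B[4] = 0 XOR 0 = 0
  B[5] = 0 XOR 0 = 0
  B[6] = 0 XOR 1 = 1
  B[7] = 1 XOR 1 = 0
  B[8] = 0 XOR 1 = 1
  B[9] = 1 XOR 0 = 1
  B[10] = 1 XOR 0 = 1
  B[11] = 1 XOR 1 = 0
  B[12] = 0 XOR 0 = 0
  B[13] = 0 XOR 0 = 0
  B[14] = 0 XOR 0 = 0
  B[15] = 0 XOR 0 = 0
= 1010001011100000 (41696 decimal)


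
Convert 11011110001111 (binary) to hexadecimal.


Group into 4-bit nibbles: 0011011110001111
  0011 = 3
  0111 = 7
  1000 = 8
  1111 = F
= 0x378F


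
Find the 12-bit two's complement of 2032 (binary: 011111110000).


Original: 011111110000
Step 1 - Invert all bits: 100000001111
Step 2 - Add 1: 100000001111 + 1
= 100000010000 (represents -2032)


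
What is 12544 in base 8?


Divide by 8 repeatedly:
12544 ÷ 8 = 1568 remainder 0
1568 ÷ 8 = 196 remainder 0
196 ÷ 8 = 24 remainder 4
24 ÷ 8 = 3 remainder 0
3 ÷ 8 = 0 remainder 3
Reading remainders bottom-up:
= 0o30400


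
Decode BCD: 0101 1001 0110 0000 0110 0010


Each 4-bit group → digit:
  0101 → 5
  1001 → 9
  0110 → 6
  0000 → 0
  0110 → 6
  0010 → 2
= 596062


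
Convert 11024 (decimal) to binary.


Divide by 2 repeatedly:
11024 ÷ 2 = 5512 remainder 0
5512 ÷ 2 = 2756 remainder 0
2756 ÷ 2 = 1378 remainder 0
1378 ÷ 2 = 689 remainder 0
689 ÷ 2 = 344 remainder 1
344 ÷ 2 = 172 remainder 0
172 ÷ 2 = 86 remainder 0
86 ÷ 2 = 43 remainder 0
43 ÷ 2 = 21 remainder 1
21 ÷ 2 = 10 remainder 1
10 ÷ 2 = 5 remainder 0
5 ÷ 2 = 2 remainder 1
2 ÷ 2 = 1 remainder 0
1 ÷ 2 = 0 remainder 1
Reading remainders bottom-up:
= 10101100010000


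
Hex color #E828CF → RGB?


Hex: #E828CF
R = E8₁₆ = 232
G = 28₁₆ = 40
B = CF₁₆ = 207
= RGB(232, 40, 207)


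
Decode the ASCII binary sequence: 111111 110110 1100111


Codes (binary): 111111 110110 1100111
Per-code ASCII lookup:
  111111 = 63  (special character) → '?'
  110110 = 54  (range 48-57: digits, 54 - 48 = 6) → '6'
  1100111 = 103  (range 97-122: lowercase, 103 - 97 = 6) → 'g'
= '?6g'


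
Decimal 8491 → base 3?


Divide by 3 repeatedly:
8491 ÷ 3 = 2830 remainder 1
2830 ÷ 3 = 943 remainder 1
943 ÷ 3 = 314 remainder 1
314 ÷ 3 = 104 remainder 2
104 ÷ 3 = 34 remainder 2
34 ÷ 3 = 11 remainder 1
11 ÷ 3 = 3 remainder 2
3 ÷ 3 = 1 remainder 0
1 ÷ 3 = 0 remainder 1
Reading remainders bottom-up:
= 102122111


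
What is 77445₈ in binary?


Each octal digit → 3 binary bits:
  7 = 111
  7 = 111
  4 = 100
  4 = 100
  5 = 101
Concatenate: 111 111 100 100 101
= 111111100100101


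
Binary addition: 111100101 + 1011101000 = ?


Align and add column by column (LSB to MSB, carry propagating):
  00111100101
+ 01011101000
  -----------
  col 0: 1 + 0 + 0 (carry in) = 1 → bit 1, carry out 0
  col 1: 0 + 0 + 0 (carry in) = 0 → bit 0, carry out 0
  col 2: 1 + 0 + 0 (carry in) = 1 → bit 1, carry out 0
  col 3: 0 + 1 + 0 (carry in) = 1 → bit 1, carry out 0
  col 4: 0 + 0 + 0 (carry in) = 0 → bit 0, carry out 0
  col 5: 1 + 1 + 0 (carry in) = 2 → bit 0, carry out 1
  col 6: 1 + 1 + 1 (carry in) = 3 → bit 1, carry out 1
  col 7: 1 + 1 + 1 (carry in) = 3 → bit 1, carry out 1
  col 8: 1 + 0 + 1 (carry in) = 2 → bit 0, carry out 1
  col 9: 0 + 1 + 1 (carry in) = 2 → bit 0, carry out 1
  col 10: 0 + 0 + 1 (carry in) = 1 → bit 1, carry out 0
Reading bits MSB→LSB: 10011001101
Strip leading zeros: 10011001101
= 10011001101


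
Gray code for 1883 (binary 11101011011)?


Binary: 11101011011
Gray code: G = B XOR (B >> 1)
B >> 1 = 01110101101
11101011011 XOR 01110101101:
  1 XOR 0 = 1
  1 XOR 1 = 0
  1 XOR 1 = 0
  0 XOR 1 = 1
  1 XOR 0 = 1
  0 XOR 1 = 1
  1 XOR 0 = 1
  1 XOR 1 = 0
  0 XOR 1 = 1
  1 XOR 0 = 1
  1 XOR 1 = 0
= 10011110110


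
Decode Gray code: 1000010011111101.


Gray code: 1000010011111101
MSB stays the same: 1
Each subsequent bit = prev_binary XOR current_gray:
  B[1] = 1 XOR 0 = 1
  B[2] = 1 XOR 0 = 1
  B[3] = 1 XOR 0 = 1
  B[4] = 1 XOR 0 = 1
  B[5] = 1 XOR 1 = 0
  B[6] = 0 XOR 0 = 0
  B[7] = 0 XOR 0 = 0
  B[8] = 0 XOR 1 = 1
  B[9] = 1 XOR 1 = 0
  B[10] = 0 XOR 1 = 1
  B[11] = 1 XOR 1 = 0
  B[12] = 0 XOR 1 = 1
  B[13] = 1 XOR 1 = 0
  B[14] = 0 XOR 0 = 0
  B[15] = 0 XOR 1 = 1
= 1111100010101001 (63657 decimal)


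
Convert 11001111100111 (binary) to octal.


Group into 3-bit groups: 011001111100111
  011 = 3
  001 = 1
  111 = 7
  100 = 4
  111 = 7
= 0o31747


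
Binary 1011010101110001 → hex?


Group into 4-bit nibbles: 1011010101110001
  1011 = B
  0101 = 5
  0111 = 7
  0001 = 1
= 0xB571


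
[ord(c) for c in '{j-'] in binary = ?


String: '{j-'  (3 characters)
Per-character ASCII lookup:
  '{': special character: '{' = 123 → 1111011
  'j': lowercase starts at 97: 'j' = 97 + 9 = 106 → 1101010
  '-': special character: '-' = 45 → 101101
= 1111011 1101010 101101


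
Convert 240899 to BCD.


Each digit → 4-bit binary:
  2 → 0010
  4 → 0100
  0 → 0000
  8 → 1000
  9 → 1001
  9 → 1001
= 0010 0100 0000 1000 1001 1001


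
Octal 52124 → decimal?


Positional values:
Position 0: 4 × 8^0 = 4
Position 1: 2 × 8^1 = 16
Position 2: 1 × 8^2 = 64
Position 3: 2 × 8^3 = 1024
Position 4: 5 × 8^4 = 20480
Sum = 4 + 16 + 64 + 1024 + 20480
= 21588


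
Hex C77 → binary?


Each hex digit → 4 binary bits:
  C = 1100
  7 = 0111
  7 = 0111
Concatenate: 1100 0111 0111
= 110001110111


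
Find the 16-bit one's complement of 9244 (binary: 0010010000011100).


Original: 0010010000011100
Invert all bits:
  bit 0: 0 → 1
  bit 1: 0 → 1
  bit 2: 1 → 0
  bit 3: 0 → 1
  bit 4: 0 → 1
  bit 5: 1 → 0
  bit 6: 0 → 1
  bit 7: 0 → 1
  bit 8: 0 → 1
  bit 9: 0 → 1
  bit 10: 0 → 1
  bit 11: 1 → 0
  bit 12: 1 → 0
  bit 13: 1 → 0
  bit 14: 0 → 1
  bit 15: 0 → 1
= 1101101111100011


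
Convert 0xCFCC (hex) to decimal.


Positional values:
Position 0: C × 16^0 = 12 × 1 = 12
Position 1: C × 16^1 = 12 × 16 = 192
Position 2: F × 16^2 = 15 × 256 = 3840
Position 3: C × 16^3 = 12 × 4096 = 49152
Sum = 12 + 192 + 3840 + 49152
= 53196


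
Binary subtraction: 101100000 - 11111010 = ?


Align and subtract column by column (LSB to MSB, borrowing when needed):
  101100000
- 011111010
  ---------
  col 0: (0 - 0 borrow-in) - 0 → 0 - 0 = 0, borrow out 0
  col 1: (0 - 0 borrow-in) - 1 → borrow from next column: (0+2) - 1 = 1, borrow out 1
  col 2: (0 - 1 borrow-in) - 0 → borrow from next column: (-1+2) - 0 = 1, borrow out 1
  col 3: (0 - 1 borrow-in) - 1 → borrow from next column: (-1+2) - 1 = 0, borrow out 1
  col 4: (0 - 1 borrow-in) - 1 → borrow from next column: (-1+2) - 1 = 0, borrow out 1
  col 5: (1 - 1 borrow-in) - 1 → borrow from next column: (0+2) - 1 = 1, borrow out 1
  col 6: (1 - 1 borrow-in) - 1 → borrow from next column: (0+2) - 1 = 1, borrow out 1
  col 7: (0 - 1 borrow-in) - 1 → borrow from next column: (-1+2) - 1 = 0, borrow out 1
  col 8: (1 - 1 borrow-in) - 0 → 0 - 0 = 0, borrow out 0
Reading bits MSB→LSB: 001100110
Strip leading zeros: 1100110
= 1100110


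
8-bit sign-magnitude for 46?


Sign bit: 0 (positive)
Magnitude: 46 = 0101110
= 00101110


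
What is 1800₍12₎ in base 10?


Positional values (base 12):
  0 × 12^0 = 0 × 1 = 0
  0 × 12^1 = 0 × 12 = 0
  8 × 12^2 = 8 × 144 = 1152
  1 × 12^3 = 1 × 1728 = 1728
Sum = 0 + 0 + 1152 + 1728
= 2880


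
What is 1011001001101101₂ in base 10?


Positional values:
Bit 0: 1 × 2^0 = 1
Bit 2: 1 × 2^2 = 4
Bit 3: 1 × 2^3 = 8
Bit 5: 1 × 2^5 = 32
Bit 6: 1 × 2^6 = 64
Bit 9: 1 × 2^9 = 512
Bit 12: 1 × 2^12 = 4096
Bit 13: 1 × 2^13 = 8192
Bit 15: 1 × 2^15 = 32768
Sum = 1 + 4 + 8 + 32 + 64 + 512 + 4096 + 8192 + 32768
= 45677


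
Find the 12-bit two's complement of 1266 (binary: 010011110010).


Original: 010011110010
Step 1 - Invert all bits: 101100001101
Step 2 - Add 1: 101100001101 + 1
= 101100001110 (represents -1266)


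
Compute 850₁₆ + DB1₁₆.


Align and add column by column (LSB to MSB, each column mod 16 with carry):
  0850
+ 0DB1
  ----
  col 0: 0(0) + 1(1) + 0 (carry in) = 1 → 1(1), carry out 0
  col 1: 5(5) + B(11) + 0 (carry in) = 16 → 0(0), carry out 1
  col 2: 8(8) + D(13) + 1 (carry in) = 22 → 6(6), carry out 1
  col 3: 0(0) + 0(0) + 1 (carry in) = 1 → 1(1), carry out 0
Reading digits MSB→LSB: 1601
Strip leading zeros: 1601
= 0x1601


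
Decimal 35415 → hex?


Divide by 16 repeatedly:
35415 ÷ 16 = 2213 remainder 7 (7)
2213 ÷ 16 = 138 remainder 5 (5)
138 ÷ 16 = 8 remainder 10 (A)
8 ÷ 16 = 0 remainder 8 (8)
Reading remainders bottom-up:
= 0x8A57


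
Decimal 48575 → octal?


Divide by 8 repeatedly:
48575 ÷ 8 = 6071 remainder 7
6071 ÷ 8 = 758 remainder 7
758 ÷ 8 = 94 remainder 6
94 ÷ 8 = 11 remainder 6
11 ÷ 8 = 1 remainder 3
1 ÷ 8 = 0 remainder 1
Reading remainders bottom-up:
= 0o136677


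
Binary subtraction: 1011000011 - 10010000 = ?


Align and subtract column by column (LSB to MSB, borrowing when needed):
  1011000011
- 0010010000
  ----------
  col 0: (1 - 0 borrow-in) - 0 → 1 - 0 = 1, borrow out 0
  col 1: (1 - 0 borrow-in) - 0 → 1 - 0 = 1, borrow out 0
  col 2: (0 - 0 borrow-in) - 0 → 0 - 0 = 0, borrow out 0
  col 3: (0 - 0 borrow-in) - 0 → 0 - 0 = 0, borrow out 0
  col 4: (0 - 0 borrow-in) - 1 → borrow from next column: (0+2) - 1 = 1, borrow out 1
  col 5: (0 - 1 borrow-in) - 0 → borrow from next column: (-1+2) - 0 = 1, borrow out 1
  col 6: (1 - 1 borrow-in) - 0 → 0 - 0 = 0, borrow out 0
  col 7: (1 - 0 borrow-in) - 1 → 1 - 1 = 0, borrow out 0
  col 8: (0 - 0 borrow-in) - 0 → 0 - 0 = 0, borrow out 0
  col 9: (1 - 0 borrow-in) - 0 → 1 - 0 = 1, borrow out 0
Reading bits MSB→LSB: 1000110011
Strip leading zeros: 1000110011
= 1000110011


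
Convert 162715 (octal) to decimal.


Positional values:
Position 0: 5 × 8^0 = 5
Position 1: 1 × 8^1 = 8
Position 2: 7 × 8^2 = 448
Position 3: 2 × 8^3 = 1024
Position 4: 6 × 8^4 = 24576
Position 5: 1 × 8^5 = 32768
Sum = 5 + 8 + 448 + 1024 + 24576 + 32768
= 58829


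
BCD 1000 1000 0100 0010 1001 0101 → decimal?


Each 4-bit group → digit:
  1000 → 8
  1000 → 8
  0100 → 4
  0010 → 2
  1001 → 9
  0101 → 5
= 884295


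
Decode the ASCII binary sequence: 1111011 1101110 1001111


Codes (binary): 1111011 1101110 1001111
Per-code ASCII lookup:
  1111011 = 123  (special character) → '{'
  1101110 = 110  (range 97-122: lowercase, 110 - 97 = 13) → 'n'
  1001111 = 79  (range 65-90: uppercase, 79 - 65 = 14) → 'O'
= '{nO'


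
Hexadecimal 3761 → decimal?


Positional values:
Position 0: 1 × 16^0 = 1 × 1 = 1
Position 1: 6 × 16^1 = 6 × 16 = 96
Position 2: 7 × 16^2 = 7 × 256 = 1792
Position 3: 3 × 16^3 = 3 × 4096 = 12288
Sum = 1 + 96 + 1792 + 12288
= 14177


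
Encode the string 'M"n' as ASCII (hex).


String: 'M"n'  (3 characters)
Per-character ASCII lookup:
  'M': uppercase starts at 65: 'M' = 65 + 12 = 77 → 0x4D
  '"': special character: '"' = 34 → 0x22
  'n': lowercase starts at 97: 'n' = 97 + 13 = 110 → 0x6E
= 0x4D 0x22 0x6E


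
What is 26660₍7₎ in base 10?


Positional values (base 7):
  0 × 7^0 = 0 × 1 = 0
  6 × 7^1 = 6 × 7 = 42
  6 × 7^2 = 6 × 49 = 294
  6 × 7^3 = 6 × 343 = 2058
  2 × 7^4 = 2 × 2401 = 4802
Sum = 0 + 42 + 294 + 2058 + 4802
= 7196


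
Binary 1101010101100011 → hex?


Group into 4-bit nibbles: 1101010101100011
  1101 = D
  0101 = 5
  0110 = 6
  0011 = 3
= 0xD563


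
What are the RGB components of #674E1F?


Hex: #674E1F
R = 67₁₆ = 103
G = 4E₁₆ = 78
B = 1F₁₆ = 31
= RGB(103, 78, 31)


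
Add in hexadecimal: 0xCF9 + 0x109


Align and add column by column (LSB to MSB, each column mod 16 with carry):
  0CF9
+ 0109
  ----
  col 0: 9(9) + 9(9) + 0 (carry in) = 18 → 2(2), carry out 1
  col 1: F(15) + 0(0) + 1 (carry in) = 16 → 0(0), carry out 1
  col 2: C(12) + 1(1) + 1 (carry in) = 14 → E(14), carry out 0
  col 3: 0(0) + 0(0) + 0 (carry in) = 0 → 0(0), carry out 0
Reading digits MSB→LSB: 0E02
Strip leading zeros: E02
= 0xE02


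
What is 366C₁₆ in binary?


Each hex digit → 4 binary bits:
  3 = 0011
  6 = 0110
  6 = 0110
  C = 1100
Concatenate: 0011 0110 0110 1100
= 0011011001101100


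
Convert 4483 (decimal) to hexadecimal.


Divide by 16 repeatedly:
4483 ÷ 16 = 280 remainder 3 (3)
280 ÷ 16 = 17 remainder 8 (8)
17 ÷ 16 = 1 remainder 1 (1)
1 ÷ 16 = 0 remainder 1 (1)
Reading remainders bottom-up:
= 0x1183


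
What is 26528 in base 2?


Divide by 2 repeatedly:
26528 ÷ 2 = 13264 remainder 0
13264 ÷ 2 = 6632 remainder 0
6632 ÷ 2 = 3316 remainder 0
3316 ÷ 2 = 1658 remainder 0
1658 ÷ 2 = 829 remainder 0
829 ÷ 2 = 414 remainder 1
414 ÷ 2 = 207 remainder 0
207 ÷ 2 = 103 remainder 1
103 ÷ 2 = 51 remainder 1
51 ÷ 2 = 25 remainder 1
25 ÷ 2 = 12 remainder 1
12 ÷ 2 = 6 remainder 0
6 ÷ 2 = 3 remainder 0
3 ÷ 2 = 1 remainder 1
1 ÷ 2 = 0 remainder 1
Reading remainders bottom-up:
= 110011110100000


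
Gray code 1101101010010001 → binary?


Gray code: 1101101010010001
MSB stays the same: 1
Each subsequent bit = prev_binary XOR current_gray:
  B[1] = 1 XOR 1 = 0
  B[2] = 0 XOR 0 = 0
  B[3] = 0 XOR 1 = 1
  B[4] = 1 XOR 1 = 0
  B[5] = 0 XOR 0 = 0
  B[6] = 0 XOR 1 = 1
  B[7] = 1 XOR 0 = 1
  B[8] = 1 XOR 1 = 0
  B[9] = 0 XOR 0 = 0
  B[10] = 0 XOR 0 = 0
  B[11] = 0 XOR 1 = 1
  B[12] = 1 XOR 0 = 1
  B[13] = 1 XOR 0 = 1
  B[14] = 1 XOR 0 = 1
  B[15] = 1 XOR 1 = 0
= 1001001100011110 (37662 decimal)


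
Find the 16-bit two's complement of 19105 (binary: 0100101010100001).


Original: 0100101010100001
Step 1 - Invert all bits: 1011010101011110
Step 2 - Add 1: 1011010101011110 + 1
= 1011010101011111 (represents -19105)


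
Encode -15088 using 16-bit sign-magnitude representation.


Sign bit: 1 (negative)
Magnitude: 15088 = 011101011110000
= 1011101011110000


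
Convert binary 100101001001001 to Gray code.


Binary: 100101001001001
Gray code: G = B XOR (B >> 1)
B >> 1 = 010010100100100
100101001001001 XOR 010010100100100:
  1 XOR 0 = 1
  0 XOR 1 = 1
  0 XOR 0 = 0
  1 XOR 0 = 1
  0 XOR 1 = 1
  1 XOR 0 = 1
  0 XOR 1 = 1
  0 XOR 0 = 0
  1 XOR 0 = 1
  0 XOR 1 = 1
  0 XOR 0 = 0
  1 XOR 0 = 1
  0 XOR 1 = 1
  0 XOR 0 = 0
  1 XOR 0 = 1
= 110111101101101


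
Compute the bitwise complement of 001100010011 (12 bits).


Original: 001100010011
Invert all bits:
  bit 0: 0 → 1
  bit 1: 0 → 1
  bit 2: 1 → 0
  bit 3: 1 → 0
  bit 4: 0 → 1
  bit 5: 0 → 1
  bit 6: 0 → 1
  bit 7: 1 → 0
  bit 8: 0 → 1
  bit 9: 0 → 1
  bit 10: 1 → 0
  bit 11: 1 → 0
= 110011101100


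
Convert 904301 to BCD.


Each digit → 4-bit binary:
  9 → 1001
  0 → 0000
  4 → 0100
  3 → 0011
  0 → 0000
  1 → 0001
= 1001 0000 0100 0011 0000 0001


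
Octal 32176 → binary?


Each octal digit → 3 binary bits:
  3 = 011
  2 = 010
  1 = 001
  7 = 111
  6 = 110
Concatenate: 011 010 001 111 110
= 011010001111110


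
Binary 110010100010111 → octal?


Group into 3-bit groups: 110010100010111
  110 = 6
  010 = 2
  100 = 4
  010 = 2
  111 = 7
= 0o62427


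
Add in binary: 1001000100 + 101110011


Align and add column by column (LSB to MSB, carry propagating):
  01001000100
+ 00101110011
  -----------
  col 0: 0 + 1 + 0 (carry in) = 1 → bit 1, carry out 0
  col 1: 0 + 1 + 0 (carry in) = 1 → bit 1, carry out 0
  col 2: 1 + 0 + 0 (carry in) = 1 → bit 1, carry out 0
  col 3: 0 + 0 + 0 (carry in) = 0 → bit 0, carry out 0
  col 4: 0 + 1 + 0 (carry in) = 1 → bit 1, carry out 0
  col 5: 0 + 1 + 0 (carry in) = 1 → bit 1, carry out 0
  col 6: 1 + 1 + 0 (carry in) = 2 → bit 0, carry out 1
  col 7: 0 + 0 + 1 (carry in) = 1 → bit 1, carry out 0
  col 8: 0 + 1 + 0 (carry in) = 1 → bit 1, carry out 0
  col 9: 1 + 0 + 0 (carry in) = 1 → bit 1, carry out 0
  col 10: 0 + 0 + 0 (carry in) = 0 → bit 0, carry out 0
Reading bits MSB→LSB: 01110110111
Strip leading zeros: 1110110111
= 1110110111


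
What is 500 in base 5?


Divide by 5 repeatedly:
500 ÷ 5 = 100 remainder 0
100 ÷ 5 = 20 remainder 0
20 ÷ 5 = 4 remainder 0
4 ÷ 5 = 0 remainder 4
Reading remainders bottom-up:
= 4000


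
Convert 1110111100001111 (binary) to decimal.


Positional values:
Bit 0: 1 × 2^0 = 1
Bit 1: 1 × 2^1 = 2
Bit 2: 1 × 2^2 = 4
Bit 3: 1 × 2^3 = 8
Bit 8: 1 × 2^8 = 256
Bit 9: 1 × 2^9 = 512
Bit 10: 1 × 2^10 = 1024
Bit 11: 1 × 2^11 = 2048
Bit 13: 1 × 2^13 = 8192
Bit 14: 1 × 2^14 = 16384
Bit 15: 1 × 2^15 = 32768
Sum = 1 + 2 + 4 + 8 + 256 + 512 + 1024 + 2048 + 8192 + 16384 + 32768
= 61199


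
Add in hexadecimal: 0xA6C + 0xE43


Align and add column by column (LSB to MSB, each column mod 16 with carry):
  0A6C
+ 0E43
  ----
  col 0: C(12) + 3(3) + 0 (carry in) = 15 → F(15), carry out 0
  col 1: 6(6) + 4(4) + 0 (carry in) = 10 → A(10), carry out 0
  col 2: A(10) + E(14) + 0 (carry in) = 24 → 8(8), carry out 1
  col 3: 0(0) + 0(0) + 1 (carry in) = 1 → 1(1), carry out 0
Reading digits MSB→LSB: 18AF
Strip leading zeros: 18AF
= 0x18AF


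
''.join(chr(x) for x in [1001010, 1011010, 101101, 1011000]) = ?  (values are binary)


Codes (binary): 1001010 1011010 101101 1011000
Per-code ASCII lookup:
  1001010 = 74  (range 65-90: uppercase, 74 - 65 = 9) → 'J'
  1011010 = 90  (range 65-90: uppercase, 90 - 65 = 25) → 'Z'
  101101 = 45  (special character) → '-'
  1011000 = 88  (range 65-90: uppercase, 88 - 65 = 23) → 'X'
= 'JZ-X'


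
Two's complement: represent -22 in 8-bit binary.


Original: 00010110
Step 1 - Invert all bits: 11101001
Step 2 - Add 1: 11101001 + 1
= 11101010 (represents -22)


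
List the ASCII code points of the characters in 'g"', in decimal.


String: 'g"'  (2 characters)
Per-character ASCII lookup:
  'g': lowercase starts at 97: 'g' = 97 + 6 = 103
  '"': special character: '"' = 34
= 103 34


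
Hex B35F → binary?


Each hex digit → 4 binary bits:
  B = 1011
  3 = 0011
  5 = 0101
  F = 1111
Concatenate: 1011 0011 0101 1111
= 1011001101011111


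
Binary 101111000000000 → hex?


Group into 4-bit nibbles: 0101111000000000
  0101 = 5
  1110 = E
  0000 = 0
  0000 = 0
= 0x5E00


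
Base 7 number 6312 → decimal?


Positional values (base 7):
  2 × 7^0 = 2 × 1 = 2
  1 × 7^1 = 1 × 7 = 7
  3 × 7^2 = 3 × 49 = 147
  6 × 7^3 = 6 × 343 = 2058
Sum = 2 + 7 + 147 + 2058
= 2214


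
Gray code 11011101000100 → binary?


Gray code: 11011101000100
MSB stays the same: 1
Each subsequent bit = prev_binary XOR current_gray:
  B[1] = 1 XOR 1 = 0
  B[2] = 0 XOR 0 = 0
  B[3] = 0 XOR 1 = 1
  B[4] = 1 XOR 1 = 0
  B[5] = 0 XOR 1 = 1
  B[6] = 1 XOR 0 = 1
  B[7] = 1 XOR 1 = 0
  B[8] = 0 XOR 0 = 0
  B[9] = 0 XOR 0 = 0
  B[10] = 0 XOR 0 = 0
  B[11] = 0 XOR 1 = 1
  B[12] = 1 XOR 0 = 1
  B[13] = 1 XOR 0 = 1
= 10010110000111 (9607 decimal)


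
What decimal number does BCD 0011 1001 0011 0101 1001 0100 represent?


Each 4-bit group → digit:
  0011 → 3
  1001 → 9
  0011 → 3
  0101 → 5
  1001 → 9
  0100 → 4
= 393594


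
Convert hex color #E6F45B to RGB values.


Hex: #E6F45B
R = E6₁₆ = 230
G = F4₁₆ = 244
B = 5B₁₆ = 91
= RGB(230, 244, 91)


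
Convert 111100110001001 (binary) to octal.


Group into 3-bit groups: 111100110001001
  111 = 7
  100 = 4
  110 = 6
  001 = 1
  001 = 1
= 0o74611


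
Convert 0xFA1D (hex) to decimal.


Positional values:
Position 0: D × 16^0 = 13 × 1 = 13
Position 1: 1 × 16^1 = 1 × 16 = 16
Position 2: A × 16^2 = 10 × 256 = 2560
Position 3: F × 16^3 = 15 × 4096 = 61440
Sum = 13 + 16 + 2560 + 61440
= 64029


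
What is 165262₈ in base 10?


Positional values:
Position 0: 2 × 8^0 = 2
Position 1: 6 × 8^1 = 48
Position 2: 2 × 8^2 = 128
Position 3: 5 × 8^3 = 2560
Position 4: 6 × 8^4 = 24576
Position 5: 1 × 8^5 = 32768
Sum = 2 + 48 + 128 + 2560 + 24576 + 32768
= 60082


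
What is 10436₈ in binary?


Each octal digit → 3 binary bits:
  1 = 001
  0 = 000
  4 = 100
  3 = 011
  6 = 110
Concatenate: 001 000 100 011 110
= 001000100011110


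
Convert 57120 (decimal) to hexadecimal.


Divide by 16 repeatedly:
57120 ÷ 16 = 3570 remainder 0 (0)
3570 ÷ 16 = 223 remainder 2 (2)
223 ÷ 16 = 13 remainder 15 (F)
13 ÷ 16 = 0 remainder 13 (D)
Reading remainders bottom-up:
= 0xDF20


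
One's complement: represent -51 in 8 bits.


Original: 00110011
Invert all bits:
  bit 0: 0 → 1
  bit 1: 0 → 1
  bit 2: 1 → 0
  bit 3: 1 → 0
  bit 4: 0 → 1
  bit 5: 0 → 1
  bit 6: 1 → 0
  bit 7: 1 → 0
= 11001100


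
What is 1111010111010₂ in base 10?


Positional values:
Bit 1: 1 × 2^1 = 2
Bit 3: 1 × 2^3 = 8
Bit 4: 1 × 2^4 = 16
Bit 5: 1 × 2^5 = 32
Bit 7: 1 × 2^7 = 128
Bit 9: 1 × 2^9 = 512
Bit 10: 1 × 2^10 = 1024
Bit 11: 1 × 2^11 = 2048
Bit 12: 1 × 2^12 = 4096
Sum = 2 + 8 + 16 + 32 + 128 + 512 + 1024 + 2048 + 4096
= 7866


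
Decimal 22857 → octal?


Divide by 8 repeatedly:
22857 ÷ 8 = 2857 remainder 1
2857 ÷ 8 = 357 remainder 1
357 ÷ 8 = 44 remainder 5
44 ÷ 8 = 5 remainder 4
5 ÷ 8 = 0 remainder 5
Reading remainders bottom-up:
= 0o54511


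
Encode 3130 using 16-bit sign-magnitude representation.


Sign bit: 0 (positive)
Magnitude: 3130 = 000110000111010
= 0000110000111010


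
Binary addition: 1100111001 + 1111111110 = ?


Align and add column by column (LSB to MSB, carry propagating):
  01100111001
+ 01111111110
  -----------
  col 0: 1 + 0 + 0 (carry in) = 1 → bit 1, carry out 0
  col 1: 0 + 1 + 0 (carry in) = 1 → bit 1, carry out 0
  col 2: 0 + 1 + 0 (carry in) = 1 → bit 1, carry out 0
  col 3: 1 + 1 + 0 (carry in) = 2 → bit 0, carry out 1
  col 4: 1 + 1 + 1 (carry in) = 3 → bit 1, carry out 1
  col 5: 1 + 1 + 1 (carry in) = 3 → bit 1, carry out 1
  col 6: 0 + 1 + 1 (carry in) = 2 → bit 0, carry out 1
  col 7: 0 + 1 + 1 (carry in) = 2 → bit 0, carry out 1
  col 8: 1 + 1 + 1 (carry in) = 3 → bit 1, carry out 1
  col 9: 1 + 1 + 1 (carry in) = 3 → bit 1, carry out 1
  col 10: 0 + 0 + 1 (carry in) = 1 → bit 1, carry out 0
Reading bits MSB→LSB: 11100110111
Strip leading zeros: 11100110111
= 11100110111


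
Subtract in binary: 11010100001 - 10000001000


Align and subtract column by column (LSB to MSB, borrowing when needed):
  11010100001
- 10000001000
  -----------
  col 0: (1 - 0 borrow-in) - 0 → 1 - 0 = 1, borrow out 0
  col 1: (0 - 0 borrow-in) - 0 → 0 - 0 = 0, borrow out 0
  col 2: (0 - 0 borrow-in) - 0 → 0 - 0 = 0, borrow out 0
  col 3: (0 - 0 borrow-in) - 1 → borrow from next column: (0+2) - 1 = 1, borrow out 1
  col 4: (0 - 1 borrow-in) - 0 → borrow from next column: (-1+2) - 0 = 1, borrow out 1
  col 5: (1 - 1 borrow-in) - 0 → 0 - 0 = 0, borrow out 0
  col 6: (0 - 0 borrow-in) - 0 → 0 - 0 = 0, borrow out 0
  col 7: (1 - 0 borrow-in) - 0 → 1 - 0 = 1, borrow out 0
  col 8: (0 - 0 borrow-in) - 0 → 0 - 0 = 0, borrow out 0
  col 9: (1 - 0 borrow-in) - 0 → 1 - 0 = 1, borrow out 0
  col 10: (1 - 0 borrow-in) - 1 → 1 - 1 = 0, borrow out 0
Reading bits MSB→LSB: 01010011001
Strip leading zeros: 1010011001
= 1010011001


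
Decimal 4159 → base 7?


Divide by 7 repeatedly:
4159 ÷ 7 = 594 remainder 1
594 ÷ 7 = 84 remainder 6
84 ÷ 7 = 12 remainder 0
12 ÷ 7 = 1 remainder 5
1 ÷ 7 = 0 remainder 1
Reading remainders bottom-up:
= 15061


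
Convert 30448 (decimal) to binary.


Divide by 2 repeatedly:
30448 ÷ 2 = 15224 remainder 0
15224 ÷ 2 = 7612 remainder 0
7612 ÷ 2 = 3806 remainder 0
3806 ÷ 2 = 1903 remainder 0
1903 ÷ 2 = 951 remainder 1
951 ÷ 2 = 475 remainder 1
475 ÷ 2 = 237 remainder 1
237 ÷ 2 = 118 remainder 1
118 ÷ 2 = 59 remainder 0
59 ÷ 2 = 29 remainder 1
29 ÷ 2 = 14 remainder 1
14 ÷ 2 = 7 remainder 0
7 ÷ 2 = 3 remainder 1
3 ÷ 2 = 1 remainder 1
1 ÷ 2 = 0 remainder 1
Reading remainders bottom-up:
= 111011011110000


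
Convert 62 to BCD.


Each digit → 4-bit binary:
  6 → 0110
  2 → 0010
= 0110 0010


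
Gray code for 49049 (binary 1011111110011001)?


Binary: 1011111110011001
Gray code: G = B XOR (B >> 1)
B >> 1 = 0101111111001100
1011111110011001 XOR 0101111111001100:
  1 XOR 0 = 1
  0 XOR 1 = 1
  1 XOR 0 = 1
  1 XOR 1 = 0
  1 XOR 1 = 0
  1 XOR 1 = 0
  1 XOR 1 = 0
  1 XOR 1 = 0
  1 XOR 1 = 0
  0 XOR 1 = 1
  0 XOR 0 = 0
  1 XOR 0 = 1
  1 XOR 1 = 0
  0 XOR 1 = 1
  0 XOR 0 = 0
  1 XOR 0 = 1
= 1110000001010101


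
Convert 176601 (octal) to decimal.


Positional values:
Position 0: 1 × 8^0 = 1
Position 1: 0 × 8^1 = 0
Position 2: 6 × 8^2 = 384
Position 3: 6 × 8^3 = 3072
Position 4: 7 × 8^4 = 28672
Position 5: 1 × 8^5 = 32768
Sum = 1 + 0 + 384 + 3072 + 28672 + 32768
= 64897


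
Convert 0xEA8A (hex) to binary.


Each hex digit → 4 binary bits:
  E = 1110
  A = 1010
  8 = 1000
  A = 1010
Concatenate: 1110 1010 1000 1010
= 1110101010001010


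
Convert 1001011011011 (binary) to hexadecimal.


Group into 4-bit nibbles: 0001001011011011
  0001 = 1
  0010 = 2
  1101 = D
  1011 = B
= 0x12DB


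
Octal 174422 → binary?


Each octal digit → 3 binary bits:
  1 = 001
  7 = 111
  4 = 100
  4 = 100
  2 = 010
  2 = 010
Concatenate: 001 111 100 100 010 010
= 001111100100010010


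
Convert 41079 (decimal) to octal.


Divide by 8 repeatedly:
41079 ÷ 8 = 5134 remainder 7
5134 ÷ 8 = 641 remainder 6
641 ÷ 8 = 80 remainder 1
80 ÷ 8 = 10 remainder 0
10 ÷ 8 = 1 remainder 2
1 ÷ 8 = 0 remainder 1
Reading remainders bottom-up:
= 0o120167


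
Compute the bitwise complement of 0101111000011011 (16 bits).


Original: 0101111000011011
Invert all bits:
  bit 0: 0 → 1
  bit 1: 1 → 0
  bit 2: 0 → 1
  bit 3: 1 → 0
  bit 4: 1 → 0
  bit 5: 1 → 0
  bit 6: 1 → 0
  bit 7: 0 → 1
  bit 8: 0 → 1
  bit 9: 0 → 1
  bit 10: 0 → 1
  bit 11: 1 → 0
  bit 12: 1 → 0
  bit 13: 0 → 1
  bit 14: 1 → 0
  bit 15: 1 → 0
= 1010000111100100


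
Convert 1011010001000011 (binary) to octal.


Group into 3-bit groups: 001011010001000011
  001 = 1
  011 = 3
  010 = 2
  001 = 1
  000 = 0
  011 = 3
= 0o132103


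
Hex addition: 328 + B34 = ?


Align and add column by column (LSB to MSB, each column mod 16 with carry):
  0328
+ 0B34
  ----
  col 0: 8(8) + 4(4) + 0 (carry in) = 12 → C(12), carry out 0
  col 1: 2(2) + 3(3) + 0 (carry in) = 5 → 5(5), carry out 0
  col 2: 3(3) + B(11) + 0 (carry in) = 14 → E(14), carry out 0
  col 3: 0(0) + 0(0) + 0 (carry in) = 0 → 0(0), carry out 0
Reading digits MSB→LSB: 0E5C
Strip leading zeros: E5C
= 0xE5C


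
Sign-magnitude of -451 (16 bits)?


Sign bit: 1 (negative)
Magnitude: 451 = 000000111000011
= 1000000111000011


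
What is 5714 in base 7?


Divide by 7 repeatedly:
5714 ÷ 7 = 816 remainder 2
816 ÷ 7 = 116 remainder 4
116 ÷ 7 = 16 remainder 4
16 ÷ 7 = 2 remainder 2
2 ÷ 7 = 0 remainder 2
Reading remainders bottom-up:
= 22442


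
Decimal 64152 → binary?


Divide by 2 repeatedly:
64152 ÷ 2 = 32076 remainder 0
32076 ÷ 2 = 16038 remainder 0
16038 ÷ 2 = 8019 remainder 0
8019 ÷ 2 = 4009 remainder 1
4009 ÷ 2 = 2004 remainder 1
2004 ÷ 2 = 1002 remainder 0
1002 ÷ 2 = 501 remainder 0
501 ÷ 2 = 250 remainder 1
250 ÷ 2 = 125 remainder 0
125 ÷ 2 = 62 remainder 1
62 ÷ 2 = 31 remainder 0
31 ÷ 2 = 15 remainder 1
15 ÷ 2 = 7 remainder 1
7 ÷ 2 = 3 remainder 1
3 ÷ 2 = 1 remainder 1
1 ÷ 2 = 0 remainder 1
Reading remainders bottom-up:
= 1111101010011000


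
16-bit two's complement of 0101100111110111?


Original: 0101100111110111
Step 1 - Invert all bits: 1010011000001000
Step 2 - Add 1: 1010011000001000 + 1
= 1010011000001001 (represents -23031)


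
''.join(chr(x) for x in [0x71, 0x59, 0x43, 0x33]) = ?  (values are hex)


Codes (hex): 0x71 0x59 0x43 0x33
Per-code ASCII lookup:
  0x71 = 113  (range 97-122: lowercase, 113 - 97 = 16) → 'q'
  0x59 = 89  (range 65-90: uppercase, 89 - 65 = 24) → 'Y'
  0x43 = 67  (range 65-90: uppercase, 67 - 65 = 2) → 'C'
  0x33 = 51  (range 48-57: digits, 51 - 48 = 3) → '3'
= 'qYC3'


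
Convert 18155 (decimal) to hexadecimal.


Divide by 16 repeatedly:
18155 ÷ 16 = 1134 remainder 11 (B)
1134 ÷ 16 = 70 remainder 14 (E)
70 ÷ 16 = 4 remainder 6 (6)
4 ÷ 16 = 0 remainder 4 (4)
Reading remainders bottom-up:
= 0x46EB


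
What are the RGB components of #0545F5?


Hex: #0545F5
R = 05₁₆ = 5
G = 45₁₆ = 69
B = F5₁₆ = 245
= RGB(5, 69, 245)


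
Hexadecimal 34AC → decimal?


Positional values:
Position 0: C × 16^0 = 12 × 1 = 12
Position 1: A × 16^1 = 10 × 16 = 160
Position 2: 4 × 16^2 = 4 × 256 = 1024
Position 3: 3 × 16^3 = 3 × 4096 = 12288
Sum = 12 + 160 + 1024 + 12288
= 13484


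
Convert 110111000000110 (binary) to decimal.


Positional values:
Bit 1: 1 × 2^1 = 2
Bit 2: 1 × 2^2 = 4
Bit 9: 1 × 2^9 = 512
Bit 10: 1 × 2^10 = 1024
Bit 11: 1 × 2^11 = 2048
Bit 13: 1 × 2^13 = 8192
Bit 14: 1 × 2^14 = 16384
Sum = 2 + 4 + 512 + 1024 + 2048 + 8192 + 16384
= 28166


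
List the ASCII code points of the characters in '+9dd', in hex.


String: '+9dd'  (4 characters)
Per-character ASCII lookup:
  '+': special character: '+' = 43 → 0x2B
  '9': digits start at 48: '9' = 48 + 9 = 57 → 0x39
  'd': lowercase starts at 97: 'd' = 97 + 3 = 100 → 0x64
  'd': lowercase starts at 97: 'd' = 97 + 3 = 100 → 0x64
= 0x2B 0x39 0x64 0x64
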